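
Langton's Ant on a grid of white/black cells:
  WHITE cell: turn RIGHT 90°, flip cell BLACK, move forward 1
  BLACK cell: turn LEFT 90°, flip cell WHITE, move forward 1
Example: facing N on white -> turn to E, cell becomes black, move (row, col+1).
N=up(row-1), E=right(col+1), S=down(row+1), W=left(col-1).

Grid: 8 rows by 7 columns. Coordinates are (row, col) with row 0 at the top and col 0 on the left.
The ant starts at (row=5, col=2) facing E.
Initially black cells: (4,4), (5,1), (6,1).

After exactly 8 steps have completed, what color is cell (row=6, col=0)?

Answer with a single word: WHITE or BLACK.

Step 1: on WHITE (5,2): turn R to S, flip to black, move to (6,2). |black|=4
Step 2: on WHITE (6,2): turn R to W, flip to black, move to (6,1). |black|=5
Step 3: on BLACK (6,1): turn L to S, flip to white, move to (7,1). |black|=4
Step 4: on WHITE (7,1): turn R to W, flip to black, move to (7,0). |black|=5
Step 5: on WHITE (7,0): turn R to N, flip to black, move to (6,0). |black|=6
Step 6: on WHITE (6,0): turn R to E, flip to black, move to (6,1). |black|=7
Step 7: on WHITE (6,1): turn R to S, flip to black, move to (7,1). |black|=8
Step 8: on BLACK (7,1): turn L to E, flip to white, move to (7,2). |black|=7

Answer: BLACK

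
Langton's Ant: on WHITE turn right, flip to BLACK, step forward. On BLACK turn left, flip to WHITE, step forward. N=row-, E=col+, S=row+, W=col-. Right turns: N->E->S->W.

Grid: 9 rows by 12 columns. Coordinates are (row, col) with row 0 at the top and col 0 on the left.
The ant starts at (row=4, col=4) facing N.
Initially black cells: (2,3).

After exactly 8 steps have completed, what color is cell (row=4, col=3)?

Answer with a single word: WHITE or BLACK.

Answer: BLACK

Derivation:
Step 1: on WHITE (4,4): turn R to E, flip to black, move to (4,5). |black|=2
Step 2: on WHITE (4,5): turn R to S, flip to black, move to (5,5). |black|=3
Step 3: on WHITE (5,5): turn R to W, flip to black, move to (5,4). |black|=4
Step 4: on WHITE (5,4): turn R to N, flip to black, move to (4,4). |black|=5
Step 5: on BLACK (4,4): turn L to W, flip to white, move to (4,3). |black|=4
Step 6: on WHITE (4,3): turn R to N, flip to black, move to (3,3). |black|=5
Step 7: on WHITE (3,3): turn R to E, flip to black, move to (3,4). |black|=6
Step 8: on WHITE (3,4): turn R to S, flip to black, move to (4,4). |black|=7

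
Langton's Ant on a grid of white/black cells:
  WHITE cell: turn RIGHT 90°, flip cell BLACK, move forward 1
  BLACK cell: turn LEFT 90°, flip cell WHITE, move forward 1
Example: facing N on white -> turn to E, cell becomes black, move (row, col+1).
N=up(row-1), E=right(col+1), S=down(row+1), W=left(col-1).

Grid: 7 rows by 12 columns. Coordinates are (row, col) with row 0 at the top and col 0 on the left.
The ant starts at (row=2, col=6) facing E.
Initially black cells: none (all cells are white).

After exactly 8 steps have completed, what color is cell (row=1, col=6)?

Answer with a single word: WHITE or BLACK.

Answer: BLACK

Derivation:
Step 1: on WHITE (2,6): turn R to S, flip to black, move to (3,6). |black|=1
Step 2: on WHITE (3,6): turn R to W, flip to black, move to (3,5). |black|=2
Step 3: on WHITE (3,5): turn R to N, flip to black, move to (2,5). |black|=3
Step 4: on WHITE (2,5): turn R to E, flip to black, move to (2,6). |black|=4
Step 5: on BLACK (2,6): turn L to N, flip to white, move to (1,6). |black|=3
Step 6: on WHITE (1,6): turn R to E, flip to black, move to (1,7). |black|=4
Step 7: on WHITE (1,7): turn R to S, flip to black, move to (2,7). |black|=5
Step 8: on WHITE (2,7): turn R to W, flip to black, move to (2,6). |black|=6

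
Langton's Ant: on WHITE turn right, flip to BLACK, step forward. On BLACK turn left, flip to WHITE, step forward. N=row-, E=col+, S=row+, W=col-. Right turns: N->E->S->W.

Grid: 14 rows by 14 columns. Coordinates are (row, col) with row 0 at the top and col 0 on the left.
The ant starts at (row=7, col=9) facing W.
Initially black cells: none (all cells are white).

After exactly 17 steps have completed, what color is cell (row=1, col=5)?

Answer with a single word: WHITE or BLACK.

Step 1: on WHITE (7,9): turn R to N, flip to black, move to (6,9). |black|=1
Step 2: on WHITE (6,9): turn R to E, flip to black, move to (6,10). |black|=2
Step 3: on WHITE (6,10): turn R to S, flip to black, move to (7,10). |black|=3
Step 4: on WHITE (7,10): turn R to W, flip to black, move to (7,9). |black|=4
Step 5: on BLACK (7,9): turn L to S, flip to white, move to (8,9). |black|=3
Step 6: on WHITE (8,9): turn R to W, flip to black, move to (8,8). |black|=4
Step 7: on WHITE (8,8): turn R to N, flip to black, move to (7,8). |black|=5
Step 8: on WHITE (7,8): turn R to E, flip to black, move to (7,9). |black|=6
Step 9: on WHITE (7,9): turn R to S, flip to black, move to (8,9). |black|=7
Step 10: on BLACK (8,9): turn L to E, flip to white, move to (8,10). |black|=6
Step 11: on WHITE (8,10): turn R to S, flip to black, move to (9,10). |black|=7
Step 12: on WHITE (9,10): turn R to W, flip to black, move to (9,9). |black|=8
Step 13: on WHITE (9,9): turn R to N, flip to black, move to (8,9). |black|=9
Step 14: on WHITE (8,9): turn R to E, flip to black, move to (8,10). |black|=10
Step 15: on BLACK (8,10): turn L to N, flip to white, move to (7,10). |black|=9
Step 16: on BLACK (7,10): turn L to W, flip to white, move to (7,9). |black|=8
Step 17: on BLACK (7,9): turn L to S, flip to white, move to (8,9). |black|=7

Answer: WHITE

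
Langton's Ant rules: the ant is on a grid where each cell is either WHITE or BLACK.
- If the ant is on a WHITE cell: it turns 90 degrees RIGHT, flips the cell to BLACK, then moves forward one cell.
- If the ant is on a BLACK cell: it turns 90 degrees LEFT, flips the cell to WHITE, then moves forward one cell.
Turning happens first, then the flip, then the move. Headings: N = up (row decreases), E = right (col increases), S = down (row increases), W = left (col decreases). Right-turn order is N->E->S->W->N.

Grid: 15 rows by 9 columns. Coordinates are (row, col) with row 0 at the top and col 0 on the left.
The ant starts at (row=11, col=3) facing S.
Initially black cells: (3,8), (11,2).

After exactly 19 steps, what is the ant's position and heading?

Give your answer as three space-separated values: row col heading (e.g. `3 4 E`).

Step 1: on WHITE (11,3): turn R to W, flip to black, move to (11,2). |black|=3
Step 2: on BLACK (11,2): turn L to S, flip to white, move to (12,2). |black|=2
Step 3: on WHITE (12,2): turn R to W, flip to black, move to (12,1). |black|=3
Step 4: on WHITE (12,1): turn R to N, flip to black, move to (11,1). |black|=4
Step 5: on WHITE (11,1): turn R to E, flip to black, move to (11,2). |black|=5
Step 6: on WHITE (11,2): turn R to S, flip to black, move to (12,2). |black|=6
Step 7: on BLACK (12,2): turn L to E, flip to white, move to (12,3). |black|=5
Step 8: on WHITE (12,3): turn R to S, flip to black, move to (13,3). |black|=6
Step 9: on WHITE (13,3): turn R to W, flip to black, move to (13,2). |black|=7
Step 10: on WHITE (13,2): turn R to N, flip to black, move to (12,2). |black|=8
Step 11: on WHITE (12,2): turn R to E, flip to black, move to (12,3). |black|=9
Step 12: on BLACK (12,3): turn L to N, flip to white, move to (11,3). |black|=8
Step 13: on BLACK (11,3): turn L to W, flip to white, move to (11,2). |black|=7
Step 14: on BLACK (11,2): turn L to S, flip to white, move to (12,2). |black|=6
Step 15: on BLACK (12,2): turn L to E, flip to white, move to (12,3). |black|=5
Step 16: on WHITE (12,3): turn R to S, flip to black, move to (13,3). |black|=6
Step 17: on BLACK (13,3): turn L to E, flip to white, move to (13,4). |black|=5
Step 18: on WHITE (13,4): turn R to S, flip to black, move to (14,4). |black|=6
Step 19: on WHITE (14,4): turn R to W, flip to black, move to (14,3). |black|=7

Answer: 14 3 W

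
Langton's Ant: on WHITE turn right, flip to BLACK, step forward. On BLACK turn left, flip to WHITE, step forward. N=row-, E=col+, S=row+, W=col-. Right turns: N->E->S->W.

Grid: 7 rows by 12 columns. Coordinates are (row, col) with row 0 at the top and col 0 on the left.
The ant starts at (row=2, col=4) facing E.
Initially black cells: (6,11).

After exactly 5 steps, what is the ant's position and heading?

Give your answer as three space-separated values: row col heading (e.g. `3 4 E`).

Step 1: on WHITE (2,4): turn R to S, flip to black, move to (3,4). |black|=2
Step 2: on WHITE (3,4): turn R to W, flip to black, move to (3,3). |black|=3
Step 3: on WHITE (3,3): turn R to N, flip to black, move to (2,3). |black|=4
Step 4: on WHITE (2,3): turn R to E, flip to black, move to (2,4). |black|=5
Step 5: on BLACK (2,4): turn L to N, flip to white, move to (1,4). |black|=4

Answer: 1 4 N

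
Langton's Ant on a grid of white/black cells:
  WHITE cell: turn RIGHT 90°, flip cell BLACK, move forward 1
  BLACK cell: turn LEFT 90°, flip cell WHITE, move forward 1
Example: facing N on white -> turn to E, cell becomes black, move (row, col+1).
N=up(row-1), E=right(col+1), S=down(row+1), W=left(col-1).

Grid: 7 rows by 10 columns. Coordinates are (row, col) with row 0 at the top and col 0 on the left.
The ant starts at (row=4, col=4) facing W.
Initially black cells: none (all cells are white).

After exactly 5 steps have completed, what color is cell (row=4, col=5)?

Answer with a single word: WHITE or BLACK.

Step 1: on WHITE (4,4): turn R to N, flip to black, move to (3,4). |black|=1
Step 2: on WHITE (3,4): turn R to E, flip to black, move to (3,5). |black|=2
Step 3: on WHITE (3,5): turn R to S, flip to black, move to (4,5). |black|=3
Step 4: on WHITE (4,5): turn R to W, flip to black, move to (4,4). |black|=4
Step 5: on BLACK (4,4): turn L to S, flip to white, move to (5,4). |black|=3

Answer: BLACK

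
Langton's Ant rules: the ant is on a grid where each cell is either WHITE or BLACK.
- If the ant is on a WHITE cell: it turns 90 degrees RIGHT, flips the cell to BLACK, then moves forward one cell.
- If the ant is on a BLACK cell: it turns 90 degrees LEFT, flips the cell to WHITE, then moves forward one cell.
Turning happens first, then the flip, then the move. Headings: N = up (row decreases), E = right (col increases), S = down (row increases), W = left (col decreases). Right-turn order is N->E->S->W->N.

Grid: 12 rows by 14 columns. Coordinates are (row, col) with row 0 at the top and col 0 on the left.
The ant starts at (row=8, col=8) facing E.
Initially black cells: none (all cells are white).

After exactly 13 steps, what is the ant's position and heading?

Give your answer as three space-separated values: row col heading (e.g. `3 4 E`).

Answer: 7 8 S

Derivation:
Step 1: on WHITE (8,8): turn R to S, flip to black, move to (9,8). |black|=1
Step 2: on WHITE (9,8): turn R to W, flip to black, move to (9,7). |black|=2
Step 3: on WHITE (9,7): turn R to N, flip to black, move to (8,7). |black|=3
Step 4: on WHITE (8,7): turn R to E, flip to black, move to (8,8). |black|=4
Step 5: on BLACK (8,8): turn L to N, flip to white, move to (7,8). |black|=3
Step 6: on WHITE (7,8): turn R to E, flip to black, move to (7,9). |black|=4
Step 7: on WHITE (7,9): turn R to S, flip to black, move to (8,9). |black|=5
Step 8: on WHITE (8,9): turn R to W, flip to black, move to (8,8). |black|=6
Step 9: on WHITE (8,8): turn R to N, flip to black, move to (7,8). |black|=7
Step 10: on BLACK (7,8): turn L to W, flip to white, move to (7,7). |black|=6
Step 11: on WHITE (7,7): turn R to N, flip to black, move to (6,7). |black|=7
Step 12: on WHITE (6,7): turn R to E, flip to black, move to (6,8). |black|=8
Step 13: on WHITE (6,8): turn R to S, flip to black, move to (7,8). |black|=9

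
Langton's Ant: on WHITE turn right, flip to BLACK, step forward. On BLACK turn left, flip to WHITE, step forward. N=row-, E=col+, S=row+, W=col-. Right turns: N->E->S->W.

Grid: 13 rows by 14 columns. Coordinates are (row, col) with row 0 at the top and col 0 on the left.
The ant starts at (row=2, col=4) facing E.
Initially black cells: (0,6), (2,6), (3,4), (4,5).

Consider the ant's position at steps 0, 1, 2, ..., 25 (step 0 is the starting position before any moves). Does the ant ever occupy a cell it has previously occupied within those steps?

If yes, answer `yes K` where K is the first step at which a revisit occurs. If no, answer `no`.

Answer: yes 7

Derivation:
Step 1: on WHITE (2,4): turn R to S, flip to black, move to (3,4). |black|=5 — new cell
Step 2: on BLACK (3,4): turn L to E, flip to white, move to (3,5). |black|=4 — new cell
Step 3: on WHITE (3,5): turn R to S, flip to black, move to (4,5). |black|=5 — new cell
Step 4: on BLACK (4,5): turn L to E, flip to white, move to (4,6). |black|=4 — new cell
Step 5: on WHITE (4,6): turn R to S, flip to black, move to (5,6). |black|=5 — new cell
Step 6: on WHITE (5,6): turn R to W, flip to black, move to (5,5). |black|=6 — new cell
Step 7: on WHITE (5,5): turn R to N, flip to black, move to (4,5). |black|=7 — REVISIT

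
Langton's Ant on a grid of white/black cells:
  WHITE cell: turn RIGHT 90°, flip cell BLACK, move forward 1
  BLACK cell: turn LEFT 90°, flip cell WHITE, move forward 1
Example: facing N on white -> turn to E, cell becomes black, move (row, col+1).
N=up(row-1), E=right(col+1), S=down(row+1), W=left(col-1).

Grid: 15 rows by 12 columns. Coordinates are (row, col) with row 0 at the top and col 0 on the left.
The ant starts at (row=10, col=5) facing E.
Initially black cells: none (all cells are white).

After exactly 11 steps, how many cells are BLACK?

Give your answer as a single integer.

Step 1: on WHITE (10,5): turn R to S, flip to black, move to (11,5). |black|=1
Step 2: on WHITE (11,5): turn R to W, flip to black, move to (11,4). |black|=2
Step 3: on WHITE (11,4): turn R to N, flip to black, move to (10,4). |black|=3
Step 4: on WHITE (10,4): turn R to E, flip to black, move to (10,5). |black|=4
Step 5: on BLACK (10,5): turn L to N, flip to white, move to (9,5). |black|=3
Step 6: on WHITE (9,5): turn R to E, flip to black, move to (9,6). |black|=4
Step 7: on WHITE (9,6): turn R to S, flip to black, move to (10,6). |black|=5
Step 8: on WHITE (10,6): turn R to W, flip to black, move to (10,5). |black|=6
Step 9: on WHITE (10,5): turn R to N, flip to black, move to (9,5). |black|=7
Step 10: on BLACK (9,5): turn L to W, flip to white, move to (9,4). |black|=6
Step 11: on WHITE (9,4): turn R to N, flip to black, move to (8,4). |black|=7

Answer: 7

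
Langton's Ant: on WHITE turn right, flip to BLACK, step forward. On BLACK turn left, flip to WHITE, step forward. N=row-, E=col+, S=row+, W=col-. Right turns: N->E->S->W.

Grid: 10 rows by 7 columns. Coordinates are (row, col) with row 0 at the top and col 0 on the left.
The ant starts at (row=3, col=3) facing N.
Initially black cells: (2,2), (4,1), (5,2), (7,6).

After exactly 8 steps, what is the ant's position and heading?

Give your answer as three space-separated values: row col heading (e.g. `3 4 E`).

Step 1: on WHITE (3,3): turn R to E, flip to black, move to (3,4). |black|=5
Step 2: on WHITE (3,4): turn R to S, flip to black, move to (4,4). |black|=6
Step 3: on WHITE (4,4): turn R to W, flip to black, move to (4,3). |black|=7
Step 4: on WHITE (4,3): turn R to N, flip to black, move to (3,3). |black|=8
Step 5: on BLACK (3,3): turn L to W, flip to white, move to (3,2). |black|=7
Step 6: on WHITE (3,2): turn R to N, flip to black, move to (2,2). |black|=8
Step 7: on BLACK (2,2): turn L to W, flip to white, move to (2,1). |black|=7
Step 8: on WHITE (2,1): turn R to N, flip to black, move to (1,1). |black|=8

Answer: 1 1 N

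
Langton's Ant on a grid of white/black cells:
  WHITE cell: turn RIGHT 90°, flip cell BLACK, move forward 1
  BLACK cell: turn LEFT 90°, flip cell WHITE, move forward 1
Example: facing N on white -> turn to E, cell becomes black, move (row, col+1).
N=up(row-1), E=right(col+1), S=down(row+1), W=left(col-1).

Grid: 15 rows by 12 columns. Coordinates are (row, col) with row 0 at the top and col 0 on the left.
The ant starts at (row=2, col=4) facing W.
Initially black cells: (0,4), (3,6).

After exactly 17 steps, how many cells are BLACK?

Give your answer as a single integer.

Answer: 9

Derivation:
Step 1: on WHITE (2,4): turn R to N, flip to black, move to (1,4). |black|=3
Step 2: on WHITE (1,4): turn R to E, flip to black, move to (1,5). |black|=4
Step 3: on WHITE (1,5): turn R to S, flip to black, move to (2,5). |black|=5
Step 4: on WHITE (2,5): turn R to W, flip to black, move to (2,4). |black|=6
Step 5: on BLACK (2,4): turn L to S, flip to white, move to (3,4). |black|=5
Step 6: on WHITE (3,4): turn R to W, flip to black, move to (3,3). |black|=6
Step 7: on WHITE (3,3): turn R to N, flip to black, move to (2,3). |black|=7
Step 8: on WHITE (2,3): turn R to E, flip to black, move to (2,4). |black|=8
Step 9: on WHITE (2,4): turn R to S, flip to black, move to (3,4). |black|=9
Step 10: on BLACK (3,4): turn L to E, flip to white, move to (3,5). |black|=8
Step 11: on WHITE (3,5): turn R to S, flip to black, move to (4,5). |black|=9
Step 12: on WHITE (4,5): turn R to W, flip to black, move to (4,4). |black|=10
Step 13: on WHITE (4,4): turn R to N, flip to black, move to (3,4). |black|=11
Step 14: on WHITE (3,4): turn R to E, flip to black, move to (3,5). |black|=12
Step 15: on BLACK (3,5): turn L to N, flip to white, move to (2,5). |black|=11
Step 16: on BLACK (2,5): turn L to W, flip to white, move to (2,4). |black|=10
Step 17: on BLACK (2,4): turn L to S, flip to white, move to (3,4). |black|=9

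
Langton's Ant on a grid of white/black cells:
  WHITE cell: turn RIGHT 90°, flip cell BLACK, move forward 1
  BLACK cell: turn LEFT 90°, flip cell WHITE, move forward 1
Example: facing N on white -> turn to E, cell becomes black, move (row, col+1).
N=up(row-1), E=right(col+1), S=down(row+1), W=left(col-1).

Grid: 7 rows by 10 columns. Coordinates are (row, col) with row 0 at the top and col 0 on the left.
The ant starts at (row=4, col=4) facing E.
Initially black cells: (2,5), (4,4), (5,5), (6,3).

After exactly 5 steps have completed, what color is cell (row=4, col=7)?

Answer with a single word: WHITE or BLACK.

Answer: WHITE

Derivation:
Step 1: on BLACK (4,4): turn L to N, flip to white, move to (3,4). |black|=3
Step 2: on WHITE (3,4): turn R to E, flip to black, move to (3,5). |black|=4
Step 3: on WHITE (3,5): turn R to S, flip to black, move to (4,5). |black|=5
Step 4: on WHITE (4,5): turn R to W, flip to black, move to (4,4). |black|=6
Step 5: on WHITE (4,4): turn R to N, flip to black, move to (3,4). |black|=7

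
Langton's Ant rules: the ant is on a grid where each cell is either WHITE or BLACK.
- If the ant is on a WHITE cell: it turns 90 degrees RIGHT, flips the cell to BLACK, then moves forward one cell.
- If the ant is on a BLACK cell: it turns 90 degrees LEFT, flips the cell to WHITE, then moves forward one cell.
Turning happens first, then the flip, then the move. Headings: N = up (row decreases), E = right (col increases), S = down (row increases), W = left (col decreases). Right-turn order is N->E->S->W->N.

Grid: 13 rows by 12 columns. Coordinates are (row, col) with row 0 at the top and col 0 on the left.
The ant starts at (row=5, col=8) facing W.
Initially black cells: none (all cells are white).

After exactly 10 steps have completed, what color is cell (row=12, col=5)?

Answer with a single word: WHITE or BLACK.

Step 1: on WHITE (5,8): turn R to N, flip to black, move to (4,8). |black|=1
Step 2: on WHITE (4,8): turn R to E, flip to black, move to (4,9). |black|=2
Step 3: on WHITE (4,9): turn R to S, flip to black, move to (5,9). |black|=3
Step 4: on WHITE (5,9): turn R to W, flip to black, move to (5,8). |black|=4
Step 5: on BLACK (5,8): turn L to S, flip to white, move to (6,8). |black|=3
Step 6: on WHITE (6,8): turn R to W, flip to black, move to (6,7). |black|=4
Step 7: on WHITE (6,7): turn R to N, flip to black, move to (5,7). |black|=5
Step 8: on WHITE (5,7): turn R to E, flip to black, move to (5,8). |black|=6
Step 9: on WHITE (5,8): turn R to S, flip to black, move to (6,8). |black|=7
Step 10: on BLACK (6,8): turn L to E, flip to white, move to (6,9). |black|=6

Answer: WHITE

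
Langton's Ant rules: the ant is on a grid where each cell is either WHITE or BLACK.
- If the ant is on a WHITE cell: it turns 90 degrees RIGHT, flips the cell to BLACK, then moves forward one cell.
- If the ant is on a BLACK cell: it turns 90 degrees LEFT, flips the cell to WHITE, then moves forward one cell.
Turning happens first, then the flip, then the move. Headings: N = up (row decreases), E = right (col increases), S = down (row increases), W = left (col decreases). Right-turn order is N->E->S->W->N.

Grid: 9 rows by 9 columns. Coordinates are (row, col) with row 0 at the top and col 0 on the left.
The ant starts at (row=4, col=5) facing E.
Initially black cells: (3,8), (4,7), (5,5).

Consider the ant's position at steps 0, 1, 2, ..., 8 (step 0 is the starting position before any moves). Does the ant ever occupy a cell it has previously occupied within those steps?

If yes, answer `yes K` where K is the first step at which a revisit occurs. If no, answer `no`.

Answer: yes 5

Derivation:
Step 1: on WHITE (4,5): turn R to S, flip to black, move to (5,5). |black|=4 — new cell
Step 2: on BLACK (5,5): turn L to E, flip to white, move to (5,6). |black|=3 — new cell
Step 3: on WHITE (5,6): turn R to S, flip to black, move to (6,6). |black|=4 — new cell
Step 4: on WHITE (6,6): turn R to W, flip to black, move to (6,5). |black|=5 — new cell
Step 5: on WHITE (6,5): turn R to N, flip to black, move to (5,5). |black|=6 — REVISIT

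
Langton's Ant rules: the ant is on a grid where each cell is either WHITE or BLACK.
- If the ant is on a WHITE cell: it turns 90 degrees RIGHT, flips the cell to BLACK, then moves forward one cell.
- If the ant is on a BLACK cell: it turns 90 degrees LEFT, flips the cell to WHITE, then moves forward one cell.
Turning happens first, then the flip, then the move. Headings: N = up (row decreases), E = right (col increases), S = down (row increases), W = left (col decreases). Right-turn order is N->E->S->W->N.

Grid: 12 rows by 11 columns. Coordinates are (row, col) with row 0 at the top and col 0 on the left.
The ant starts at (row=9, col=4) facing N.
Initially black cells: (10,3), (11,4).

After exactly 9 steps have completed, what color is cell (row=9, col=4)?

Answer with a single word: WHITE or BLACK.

Step 1: on WHITE (9,4): turn R to E, flip to black, move to (9,5). |black|=3
Step 2: on WHITE (9,5): turn R to S, flip to black, move to (10,5). |black|=4
Step 3: on WHITE (10,5): turn R to W, flip to black, move to (10,4). |black|=5
Step 4: on WHITE (10,4): turn R to N, flip to black, move to (9,4). |black|=6
Step 5: on BLACK (9,4): turn L to W, flip to white, move to (9,3). |black|=5
Step 6: on WHITE (9,3): turn R to N, flip to black, move to (8,3). |black|=6
Step 7: on WHITE (8,3): turn R to E, flip to black, move to (8,4). |black|=7
Step 8: on WHITE (8,4): turn R to S, flip to black, move to (9,4). |black|=8
Step 9: on WHITE (9,4): turn R to W, flip to black, move to (9,3). |black|=9

Answer: BLACK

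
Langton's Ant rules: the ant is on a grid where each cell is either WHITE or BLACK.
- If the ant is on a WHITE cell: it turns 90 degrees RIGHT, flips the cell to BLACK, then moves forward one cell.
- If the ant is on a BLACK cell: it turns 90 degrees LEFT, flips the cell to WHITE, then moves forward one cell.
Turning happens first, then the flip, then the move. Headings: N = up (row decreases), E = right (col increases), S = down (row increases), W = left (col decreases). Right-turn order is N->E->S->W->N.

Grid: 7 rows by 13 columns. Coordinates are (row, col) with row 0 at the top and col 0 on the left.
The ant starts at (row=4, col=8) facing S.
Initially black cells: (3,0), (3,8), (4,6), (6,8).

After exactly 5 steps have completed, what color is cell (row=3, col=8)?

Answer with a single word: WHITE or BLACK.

Step 1: on WHITE (4,8): turn R to W, flip to black, move to (4,7). |black|=5
Step 2: on WHITE (4,7): turn R to N, flip to black, move to (3,7). |black|=6
Step 3: on WHITE (3,7): turn R to E, flip to black, move to (3,8). |black|=7
Step 4: on BLACK (3,8): turn L to N, flip to white, move to (2,8). |black|=6
Step 5: on WHITE (2,8): turn R to E, flip to black, move to (2,9). |black|=7

Answer: WHITE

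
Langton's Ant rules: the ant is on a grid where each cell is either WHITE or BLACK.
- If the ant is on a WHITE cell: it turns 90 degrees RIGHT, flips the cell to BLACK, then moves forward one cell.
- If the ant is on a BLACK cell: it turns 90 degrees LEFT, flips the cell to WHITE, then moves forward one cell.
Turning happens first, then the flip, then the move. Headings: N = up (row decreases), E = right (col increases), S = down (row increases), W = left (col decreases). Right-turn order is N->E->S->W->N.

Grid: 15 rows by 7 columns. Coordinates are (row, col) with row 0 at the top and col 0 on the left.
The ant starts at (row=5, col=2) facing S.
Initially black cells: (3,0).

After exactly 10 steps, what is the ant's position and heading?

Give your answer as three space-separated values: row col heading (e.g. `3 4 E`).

Step 1: on WHITE (5,2): turn R to W, flip to black, move to (5,1). |black|=2
Step 2: on WHITE (5,1): turn R to N, flip to black, move to (4,1). |black|=3
Step 3: on WHITE (4,1): turn R to E, flip to black, move to (4,2). |black|=4
Step 4: on WHITE (4,2): turn R to S, flip to black, move to (5,2). |black|=5
Step 5: on BLACK (5,2): turn L to E, flip to white, move to (5,3). |black|=4
Step 6: on WHITE (5,3): turn R to S, flip to black, move to (6,3). |black|=5
Step 7: on WHITE (6,3): turn R to W, flip to black, move to (6,2). |black|=6
Step 8: on WHITE (6,2): turn R to N, flip to black, move to (5,2). |black|=7
Step 9: on WHITE (5,2): turn R to E, flip to black, move to (5,3). |black|=8
Step 10: on BLACK (5,3): turn L to N, flip to white, move to (4,3). |black|=7

Answer: 4 3 N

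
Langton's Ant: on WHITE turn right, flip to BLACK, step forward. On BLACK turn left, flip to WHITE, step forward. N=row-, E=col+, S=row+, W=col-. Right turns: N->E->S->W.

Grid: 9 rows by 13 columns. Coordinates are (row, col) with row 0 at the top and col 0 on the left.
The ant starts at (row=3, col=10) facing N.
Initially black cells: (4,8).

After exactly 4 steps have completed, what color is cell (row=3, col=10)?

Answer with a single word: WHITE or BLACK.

Answer: BLACK

Derivation:
Step 1: on WHITE (3,10): turn R to E, flip to black, move to (3,11). |black|=2
Step 2: on WHITE (3,11): turn R to S, flip to black, move to (4,11). |black|=3
Step 3: on WHITE (4,11): turn R to W, flip to black, move to (4,10). |black|=4
Step 4: on WHITE (4,10): turn R to N, flip to black, move to (3,10). |black|=5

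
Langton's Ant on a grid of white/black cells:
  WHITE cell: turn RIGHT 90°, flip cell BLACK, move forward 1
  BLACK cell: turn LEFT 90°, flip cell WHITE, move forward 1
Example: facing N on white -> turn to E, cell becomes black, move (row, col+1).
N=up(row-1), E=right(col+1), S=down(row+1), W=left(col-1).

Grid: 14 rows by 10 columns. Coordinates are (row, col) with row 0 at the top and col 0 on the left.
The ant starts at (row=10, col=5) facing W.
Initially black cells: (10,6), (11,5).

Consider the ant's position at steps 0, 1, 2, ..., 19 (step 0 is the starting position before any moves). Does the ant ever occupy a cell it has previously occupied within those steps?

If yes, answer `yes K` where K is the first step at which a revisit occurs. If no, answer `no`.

Step 1: on WHITE (10,5): turn R to N, flip to black, move to (9,5). |black|=3 — new cell
Step 2: on WHITE (9,5): turn R to E, flip to black, move to (9,6). |black|=4 — new cell
Step 3: on WHITE (9,6): turn R to S, flip to black, move to (10,6). |black|=5 — new cell
Step 4: on BLACK (10,6): turn L to E, flip to white, move to (10,7). |black|=4 — new cell
Step 5: on WHITE (10,7): turn R to S, flip to black, move to (11,7). |black|=5 — new cell
Step 6: on WHITE (11,7): turn R to W, flip to black, move to (11,6). |black|=6 — new cell
Step 7: on WHITE (11,6): turn R to N, flip to black, move to (10,6). |black|=7 — REVISIT

Answer: yes 7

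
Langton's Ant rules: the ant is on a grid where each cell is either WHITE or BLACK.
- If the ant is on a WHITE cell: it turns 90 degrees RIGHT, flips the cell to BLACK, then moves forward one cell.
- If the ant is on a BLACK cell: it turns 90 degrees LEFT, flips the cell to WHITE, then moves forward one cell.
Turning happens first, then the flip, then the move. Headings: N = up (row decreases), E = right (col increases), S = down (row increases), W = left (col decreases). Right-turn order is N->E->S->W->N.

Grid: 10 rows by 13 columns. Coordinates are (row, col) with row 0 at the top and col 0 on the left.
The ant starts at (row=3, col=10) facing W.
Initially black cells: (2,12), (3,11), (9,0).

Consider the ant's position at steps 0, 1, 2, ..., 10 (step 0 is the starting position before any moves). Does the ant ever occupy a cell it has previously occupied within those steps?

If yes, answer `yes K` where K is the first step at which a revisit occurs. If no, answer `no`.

Step 1: on WHITE (3,10): turn R to N, flip to black, move to (2,10). |black|=4 — new cell
Step 2: on WHITE (2,10): turn R to E, flip to black, move to (2,11). |black|=5 — new cell
Step 3: on WHITE (2,11): turn R to S, flip to black, move to (3,11). |black|=6 — new cell
Step 4: on BLACK (3,11): turn L to E, flip to white, move to (3,12). |black|=5 — new cell
Step 5: on WHITE (3,12): turn R to S, flip to black, move to (4,12). |black|=6 — new cell
Step 6: on WHITE (4,12): turn R to W, flip to black, move to (4,11). |black|=7 — new cell
Step 7: on WHITE (4,11): turn R to N, flip to black, move to (3,11). |black|=8 — REVISIT

Answer: yes 7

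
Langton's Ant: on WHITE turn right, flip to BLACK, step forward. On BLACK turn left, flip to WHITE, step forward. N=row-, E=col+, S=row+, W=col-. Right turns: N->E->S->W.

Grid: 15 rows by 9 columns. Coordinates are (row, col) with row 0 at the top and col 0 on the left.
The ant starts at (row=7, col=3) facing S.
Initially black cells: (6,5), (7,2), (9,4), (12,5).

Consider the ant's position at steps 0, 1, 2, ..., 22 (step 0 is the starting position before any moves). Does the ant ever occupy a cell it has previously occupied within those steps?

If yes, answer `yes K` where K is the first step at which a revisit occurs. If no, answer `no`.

Step 1: on WHITE (7,3): turn R to W, flip to black, move to (7,2). |black|=5 — new cell
Step 2: on BLACK (7,2): turn L to S, flip to white, move to (8,2). |black|=4 — new cell
Step 3: on WHITE (8,2): turn R to W, flip to black, move to (8,1). |black|=5 — new cell
Step 4: on WHITE (8,1): turn R to N, flip to black, move to (7,1). |black|=6 — new cell
Step 5: on WHITE (7,1): turn R to E, flip to black, move to (7,2). |black|=7 — REVISIT

Answer: yes 5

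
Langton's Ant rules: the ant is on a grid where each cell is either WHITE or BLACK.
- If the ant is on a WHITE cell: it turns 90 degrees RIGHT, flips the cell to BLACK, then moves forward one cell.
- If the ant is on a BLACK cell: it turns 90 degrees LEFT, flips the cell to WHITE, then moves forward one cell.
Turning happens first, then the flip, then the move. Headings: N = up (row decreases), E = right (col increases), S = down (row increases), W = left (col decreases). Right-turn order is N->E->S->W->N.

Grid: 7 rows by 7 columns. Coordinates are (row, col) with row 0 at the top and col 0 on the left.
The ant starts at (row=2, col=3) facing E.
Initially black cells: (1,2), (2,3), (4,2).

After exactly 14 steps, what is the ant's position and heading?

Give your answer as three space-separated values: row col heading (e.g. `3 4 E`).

Answer: 1 4 E

Derivation:
Step 1: on BLACK (2,3): turn L to N, flip to white, move to (1,3). |black|=2
Step 2: on WHITE (1,3): turn R to E, flip to black, move to (1,4). |black|=3
Step 3: on WHITE (1,4): turn R to S, flip to black, move to (2,4). |black|=4
Step 4: on WHITE (2,4): turn R to W, flip to black, move to (2,3). |black|=5
Step 5: on WHITE (2,3): turn R to N, flip to black, move to (1,3). |black|=6
Step 6: on BLACK (1,3): turn L to W, flip to white, move to (1,2). |black|=5
Step 7: on BLACK (1,2): turn L to S, flip to white, move to (2,2). |black|=4
Step 8: on WHITE (2,2): turn R to W, flip to black, move to (2,1). |black|=5
Step 9: on WHITE (2,1): turn R to N, flip to black, move to (1,1). |black|=6
Step 10: on WHITE (1,1): turn R to E, flip to black, move to (1,2). |black|=7
Step 11: on WHITE (1,2): turn R to S, flip to black, move to (2,2). |black|=8
Step 12: on BLACK (2,2): turn L to E, flip to white, move to (2,3). |black|=7
Step 13: on BLACK (2,3): turn L to N, flip to white, move to (1,3). |black|=6
Step 14: on WHITE (1,3): turn R to E, flip to black, move to (1,4). |black|=7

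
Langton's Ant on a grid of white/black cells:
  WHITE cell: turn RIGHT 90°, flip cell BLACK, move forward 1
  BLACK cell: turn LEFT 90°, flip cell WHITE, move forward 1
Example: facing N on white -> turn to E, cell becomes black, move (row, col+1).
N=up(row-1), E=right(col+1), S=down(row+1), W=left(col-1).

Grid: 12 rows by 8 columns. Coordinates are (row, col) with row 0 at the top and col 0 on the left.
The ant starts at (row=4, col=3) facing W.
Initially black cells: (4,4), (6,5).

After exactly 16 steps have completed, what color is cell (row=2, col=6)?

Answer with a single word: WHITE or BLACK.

Answer: WHITE

Derivation:
Step 1: on WHITE (4,3): turn R to N, flip to black, move to (3,3). |black|=3
Step 2: on WHITE (3,3): turn R to E, flip to black, move to (3,4). |black|=4
Step 3: on WHITE (3,4): turn R to S, flip to black, move to (4,4). |black|=5
Step 4: on BLACK (4,4): turn L to E, flip to white, move to (4,5). |black|=4
Step 5: on WHITE (4,5): turn R to S, flip to black, move to (5,5). |black|=5
Step 6: on WHITE (5,5): turn R to W, flip to black, move to (5,4). |black|=6
Step 7: on WHITE (5,4): turn R to N, flip to black, move to (4,4). |black|=7
Step 8: on WHITE (4,4): turn R to E, flip to black, move to (4,5). |black|=8
Step 9: on BLACK (4,5): turn L to N, flip to white, move to (3,5). |black|=7
Step 10: on WHITE (3,5): turn R to E, flip to black, move to (3,6). |black|=8
Step 11: on WHITE (3,6): turn R to S, flip to black, move to (4,6). |black|=9
Step 12: on WHITE (4,6): turn R to W, flip to black, move to (4,5). |black|=10
Step 13: on WHITE (4,5): turn R to N, flip to black, move to (3,5). |black|=11
Step 14: on BLACK (3,5): turn L to W, flip to white, move to (3,4). |black|=10
Step 15: on BLACK (3,4): turn L to S, flip to white, move to (4,4). |black|=9
Step 16: on BLACK (4,4): turn L to E, flip to white, move to (4,5). |black|=8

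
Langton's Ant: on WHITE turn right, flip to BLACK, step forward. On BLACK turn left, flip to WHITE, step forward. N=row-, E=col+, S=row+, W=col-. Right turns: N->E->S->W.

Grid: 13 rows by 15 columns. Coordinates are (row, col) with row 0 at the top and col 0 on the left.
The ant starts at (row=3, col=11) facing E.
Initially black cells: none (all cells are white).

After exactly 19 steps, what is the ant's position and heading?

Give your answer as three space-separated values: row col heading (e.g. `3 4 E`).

Answer: 1 10 N

Derivation:
Step 1: on WHITE (3,11): turn R to S, flip to black, move to (4,11). |black|=1
Step 2: on WHITE (4,11): turn R to W, flip to black, move to (4,10). |black|=2
Step 3: on WHITE (4,10): turn R to N, flip to black, move to (3,10). |black|=3
Step 4: on WHITE (3,10): turn R to E, flip to black, move to (3,11). |black|=4
Step 5: on BLACK (3,11): turn L to N, flip to white, move to (2,11). |black|=3
Step 6: on WHITE (2,11): turn R to E, flip to black, move to (2,12). |black|=4
Step 7: on WHITE (2,12): turn R to S, flip to black, move to (3,12). |black|=5
Step 8: on WHITE (3,12): turn R to W, flip to black, move to (3,11). |black|=6
Step 9: on WHITE (3,11): turn R to N, flip to black, move to (2,11). |black|=7
Step 10: on BLACK (2,11): turn L to W, flip to white, move to (2,10). |black|=6
Step 11: on WHITE (2,10): turn R to N, flip to black, move to (1,10). |black|=7
Step 12: on WHITE (1,10): turn R to E, flip to black, move to (1,11). |black|=8
Step 13: on WHITE (1,11): turn R to S, flip to black, move to (2,11). |black|=9
Step 14: on WHITE (2,11): turn R to W, flip to black, move to (2,10). |black|=10
Step 15: on BLACK (2,10): turn L to S, flip to white, move to (3,10). |black|=9
Step 16: on BLACK (3,10): turn L to E, flip to white, move to (3,11). |black|=8
Step 17: on BLACK (3,11): turn L to N, flip to white, move to (2,11). |black|=7
Step 18: on BLACK (2,11): turn L to W, flip to white, move to (2,10). |black|=6
Step 19: on WHITE (2,10): turn R to N, flip to black, move to (1,10). |black|=7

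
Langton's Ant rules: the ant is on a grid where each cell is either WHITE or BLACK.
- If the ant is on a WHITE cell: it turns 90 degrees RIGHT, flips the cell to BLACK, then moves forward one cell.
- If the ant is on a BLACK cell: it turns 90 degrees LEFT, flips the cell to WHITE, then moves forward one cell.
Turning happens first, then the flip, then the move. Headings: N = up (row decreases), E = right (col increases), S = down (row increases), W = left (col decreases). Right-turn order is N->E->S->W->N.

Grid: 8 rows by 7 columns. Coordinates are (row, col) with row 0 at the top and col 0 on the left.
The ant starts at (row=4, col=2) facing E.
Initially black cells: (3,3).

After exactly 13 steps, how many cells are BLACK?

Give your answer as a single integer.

Step 1: on WHITE (4,2): turn R to S, flip to black, move to (5,2). |black|=2
Step 2: on WHITE (5,2): turn R to W, flip to black, move to (5,1). |black|=3
Step 3: on WHITE (5,1): turn R to N, flip to black, move to (4,1). |black|=4
Step 4: on WHITE (4,1): turn R to E, flip to black, move to (4,2). |black|=5
Step 5: on BLACK (4,2): turn L to N, flip to white, move to (3,2). |black|=4
Step 6: on WHITE (3,2): turn R to E, flip to black, move to (3,3). |black|=5
Step 7: on BLACK (3,3): turn L to N, flip to white, move to (2,3). |black|=4
Step 8: on WHITE (2,3): turn R to E, flip to black, move to (2,4). |black|=5
Step 9: on WHITE (2,4): turn R to S, flip to black, move to (3,4). |black|=6
Step 10: on WHITE (3,4): turn R to W, flip to black, move to (3,3). |black|=7
Step 11: on WHITE (3,3): turn R to N, flip to black, move to (2,3). |black|=8
Step 12: on BLACK (2,3): turn L to W, flip to white, move to (2,2). |black|=7
Step 13: on WHITE (2,2): turn R to N, flip to black, move to (1,2). |black|=8

Answer: 8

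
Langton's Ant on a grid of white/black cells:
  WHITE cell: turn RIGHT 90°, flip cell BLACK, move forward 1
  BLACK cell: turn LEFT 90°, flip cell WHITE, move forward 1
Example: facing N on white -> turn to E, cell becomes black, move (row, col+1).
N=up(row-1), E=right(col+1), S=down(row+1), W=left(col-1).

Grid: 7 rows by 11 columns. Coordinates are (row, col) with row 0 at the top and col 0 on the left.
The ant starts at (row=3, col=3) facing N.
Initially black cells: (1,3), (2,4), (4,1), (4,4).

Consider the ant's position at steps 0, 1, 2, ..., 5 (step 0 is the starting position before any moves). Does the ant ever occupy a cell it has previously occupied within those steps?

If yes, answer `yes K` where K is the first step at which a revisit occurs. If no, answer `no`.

Step 1: on WHITE (3,3): turn R to E, flip to black, move to (3,4). |black|=5 — new cell
Step 2: on WHITE (3,4): turn R to S, flip to black, move to (4,4). |black|=6 — new cell
Step 3: on BLACK (4,4): turn L to E, flip to white, move to (4,5). |black|=5 — new cell
Step 4: on WHITE (4,5): turn R to S, flip to black, move to (5,5). |black|=6 — new cell
Step 5: on WHITE (5,5): turn R to W, flip to black, move to (5,4). |black|=7 — new cell
No revisit within 5 steps.

Answer: no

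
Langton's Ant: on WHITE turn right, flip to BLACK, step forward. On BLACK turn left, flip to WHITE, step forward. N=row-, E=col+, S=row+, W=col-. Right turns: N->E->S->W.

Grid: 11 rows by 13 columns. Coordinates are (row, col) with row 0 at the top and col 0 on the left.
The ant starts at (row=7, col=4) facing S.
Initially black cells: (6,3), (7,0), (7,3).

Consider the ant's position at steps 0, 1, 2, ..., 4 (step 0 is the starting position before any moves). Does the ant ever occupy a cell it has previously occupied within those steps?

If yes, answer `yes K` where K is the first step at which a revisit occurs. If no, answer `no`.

Answer: no

Derivation:
Step 1: on WHITE (7,4): turn R to W, flip to black, move to (7,3). |black|=4 — new cell
Step 2: on BLACK (7,3): turn L to S, flip to white, move to (8,3). |black|=3 — new cell
Step 3: on WHITE (8,3): turn R to W, flip to black, move to (8,2). |black|=4 — new cell
Step 4: on WHITE (8,2): turn R to N, flip to black, move to (7,2). |black|=5 — new cell
No revisit within 4 steps.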